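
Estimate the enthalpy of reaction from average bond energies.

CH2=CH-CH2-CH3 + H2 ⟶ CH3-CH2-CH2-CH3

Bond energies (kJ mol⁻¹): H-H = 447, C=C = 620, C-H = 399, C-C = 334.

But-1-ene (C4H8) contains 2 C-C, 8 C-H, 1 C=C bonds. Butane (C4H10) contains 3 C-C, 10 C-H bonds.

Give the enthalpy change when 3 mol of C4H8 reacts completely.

Bonds broken (reactants):
  C-C: 2 × 334 = 668
  C-H: 8 × 399 = 3192
  C=C: 1 × 620 = 620
  H-H: 1 × 447 = 447
  Σ(broken) = 4927 kJ
Bonds formed (products):
  C-C: 3 × 334 = 1002
  C-H: 10 × 399 = 3990
  Σ(formed) = 4992 kJ
ΔH = Σ(broken) − Σ(formed) = 4927 − 4992 = −65 kJ
For 3× the reaction as written: 3 × (−65) = −195 kJ

ΔH = −195 kJ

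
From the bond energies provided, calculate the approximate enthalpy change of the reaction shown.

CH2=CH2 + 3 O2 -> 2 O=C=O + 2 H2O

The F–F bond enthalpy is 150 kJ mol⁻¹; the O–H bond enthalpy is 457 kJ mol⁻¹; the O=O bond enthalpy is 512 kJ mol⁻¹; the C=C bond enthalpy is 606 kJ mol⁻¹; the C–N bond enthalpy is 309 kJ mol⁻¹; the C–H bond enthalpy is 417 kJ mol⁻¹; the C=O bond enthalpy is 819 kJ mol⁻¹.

Bonds broken (reactants):
  C–H: 4 × 417 = 1668
  C=C: 1 × 606 = 606
  O=O: 3 × 512 = 1536
  Σ(broken) = 3810 kJ
Bonds formed (products):
  C=O: 4 × 819 = 3276
  O–H: 4 × 457 = 1828
  Σ(formed) = 5104 kJ
ΔH = Σ(broken) − Σ(formed) = 3810 − 5104 = −1294 kJ

ΔH ≈ −1294 kJ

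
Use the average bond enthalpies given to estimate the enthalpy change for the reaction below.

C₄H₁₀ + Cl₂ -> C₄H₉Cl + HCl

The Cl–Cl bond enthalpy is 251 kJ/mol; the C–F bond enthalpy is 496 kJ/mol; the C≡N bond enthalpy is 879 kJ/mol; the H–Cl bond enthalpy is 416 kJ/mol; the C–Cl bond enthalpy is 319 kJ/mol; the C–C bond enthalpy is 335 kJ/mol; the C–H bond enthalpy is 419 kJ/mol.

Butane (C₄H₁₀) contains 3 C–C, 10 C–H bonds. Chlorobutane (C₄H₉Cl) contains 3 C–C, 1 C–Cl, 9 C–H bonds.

ΔH ≈ −65 kJ

Bonds broken (reactants):
  C–C: 3 × 335 = 1005
  C–H: 10 × 419 = 4190
  Cl–Cl: 1 × 251 = 251
  Σ(broken) = 5446 kJ
Bonds formed (products):
  C–C: 3 × 335 = 1005
  C–Cl: 1 × 319 = 319
  C–H: 9 × 419 = 3771
  H–Cl: 1 × 416 = 416
  Σ(formed) = 5511 kJ
ΔH = Σ(broken) − Σ(formed) = 5446 − 5511 = −65 kJ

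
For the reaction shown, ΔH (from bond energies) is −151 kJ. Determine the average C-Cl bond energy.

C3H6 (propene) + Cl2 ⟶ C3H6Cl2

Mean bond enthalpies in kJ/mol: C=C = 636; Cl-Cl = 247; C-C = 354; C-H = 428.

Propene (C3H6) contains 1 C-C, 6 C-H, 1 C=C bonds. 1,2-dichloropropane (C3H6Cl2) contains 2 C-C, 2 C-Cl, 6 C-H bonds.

Let D be the C-Cl bond energy.
Σ(broken) = 1×354 + 6×428 + 1×636 + 1×247 = 3805
Σ(formed) = 2×354 + 2×D + 6×428 = 3276 + 2D
ΔH = Σ(broken) − Σ(formed) = (3805) − (3276 + 2D) = +529 − 2D
Setting this equal to −151 kJ gives 2D = 680, so D = 340 kJ/mol.

D(C-Cl) ≈ 340 kJ/mol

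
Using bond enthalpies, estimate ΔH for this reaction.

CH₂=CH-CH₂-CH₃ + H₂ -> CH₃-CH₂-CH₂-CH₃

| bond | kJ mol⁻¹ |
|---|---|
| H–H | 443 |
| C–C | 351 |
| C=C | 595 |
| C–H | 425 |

Bonds broken (reactants):
  C–C: 2 × 351 = 702
  C–H: 8 × 425 = 3400
  C=C: 1 × 595 = 595
  H–H: 1 × 443 = 443
  Σ(broken) = 5140 kJ
Bonds formed (products):
  C–C: 3 × 351 = 1053
  C–H: 10 × 425 = 4250
  Σ(formed) = 5303 kJ
ΔH = Σ(broken) − Σ(formed) = 5140 − 5303 = −163 kJ

ΔH ≈ −163 kJ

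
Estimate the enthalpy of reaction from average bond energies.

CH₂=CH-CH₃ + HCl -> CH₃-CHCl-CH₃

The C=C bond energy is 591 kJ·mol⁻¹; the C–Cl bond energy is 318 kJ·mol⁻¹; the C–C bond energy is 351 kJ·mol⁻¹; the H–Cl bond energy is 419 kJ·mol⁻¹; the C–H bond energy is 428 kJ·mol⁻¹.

ΔH ≈ −87 kJ

Bonds broken (reactants):
  C–C: 1 × 351 = 351
  C–H: 6 × 428 = 2568
  C=C: 1 × 591 = 591
  H–Cl: 1 × 419 = 419
  Σ(broken) = 3929 kJ
Bonds formed (products):
  C–C: 2 × 351 = 702
  C–Cl: 1 × 318 = 318
  C–H: 7 × 428 = 2996
  Σ(formed) = 4016 kJ
ΔH = Σ(broken) − Σ(formed) = 3929 − 4016 = −87 kJ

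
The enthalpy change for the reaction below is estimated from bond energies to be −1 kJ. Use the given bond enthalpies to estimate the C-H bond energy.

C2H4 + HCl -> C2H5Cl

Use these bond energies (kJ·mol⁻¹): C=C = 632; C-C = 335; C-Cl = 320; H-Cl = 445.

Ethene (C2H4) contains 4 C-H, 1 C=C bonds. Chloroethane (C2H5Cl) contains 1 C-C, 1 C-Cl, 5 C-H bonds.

Let D be the C-H bond energy.
Σ(broken) = 4×D + 1×632 + 1×445 = 1077 + 4D
Σ(formed) = 1×335 + 1×320 + 5×D = 655 + 5D
ΔH = Σ(broken) − Σ(formed) = (1077 + 4D) − (655 + 5D) = +422 − D
Setting this equal to −1 kJ gives D = 423 kJ/mol.

D(C-H) ≈ 423 kJ/mol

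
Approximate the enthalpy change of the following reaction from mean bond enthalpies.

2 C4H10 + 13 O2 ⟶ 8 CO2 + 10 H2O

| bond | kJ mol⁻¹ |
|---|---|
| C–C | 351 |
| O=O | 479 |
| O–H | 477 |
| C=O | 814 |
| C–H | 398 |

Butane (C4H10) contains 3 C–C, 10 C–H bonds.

Bonds broken (reactants):
  C–C: 6 × 351 = 2106
  C–H: 20 × 398 = 7960
  O=O: 13 × 479 = 6227
  Σ(broken) = 16293 kJ
Bonds formed (products):
  C=O: 16 × 814 = 13024
  O–H: 20 × 477 = 9540
  Σ(formed) = 22564 kJ
ΔH = Σ(broken) − Σ(formed) = 16293 − 22564 = −6271 kJ

ΔH ≈ −6271 kJ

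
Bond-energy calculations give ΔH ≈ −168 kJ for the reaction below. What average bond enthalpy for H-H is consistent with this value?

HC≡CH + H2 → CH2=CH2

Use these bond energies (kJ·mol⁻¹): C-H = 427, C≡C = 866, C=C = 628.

D(H-H) ≈ 448 kJ/mol

Let D be the H-H bond energy.
Σ(broken) = 1×866 + 2×427 + 1×D = 1720 + D
Σ(formed) = 4×427 + 1×628 = 2336
ΔH = Σ(broken) − Σ(formed) = (1720 + D) − (2336) = −616 + D
Setting this equal to −168 kJ gives D = 448 kJ/mol.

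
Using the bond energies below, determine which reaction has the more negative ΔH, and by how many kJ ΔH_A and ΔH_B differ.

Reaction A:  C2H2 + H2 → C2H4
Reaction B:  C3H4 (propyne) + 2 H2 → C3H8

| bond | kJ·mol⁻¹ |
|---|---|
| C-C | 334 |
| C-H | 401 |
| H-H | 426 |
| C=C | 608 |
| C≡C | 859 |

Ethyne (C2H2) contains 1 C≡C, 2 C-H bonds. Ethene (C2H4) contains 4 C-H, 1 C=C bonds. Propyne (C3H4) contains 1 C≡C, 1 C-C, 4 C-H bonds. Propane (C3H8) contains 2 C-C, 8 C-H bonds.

Reaction A:
  Bonds broken (reactants):
    C≡C: 1 × 859 = 859
    C-H: 2 × 401 = 802
    H-H: 1 × 426 = 426
    Σ(broken) = 2087 kJ
  Bonds formed (products):
    C-H: 4 × 401 = 1604
    C=C: 1 × 608 = 608
    Σ(formed) = 2212 kJ
  ΔH_A = 2087 − 2212 = −125 kJ
Reaction B:
  Bonds broken (reactants):
    C≡C: 1 × 859 = 859
    C-C: 1 × 334 = 334
    C-H: 4 × 401 = 1604
    H-H: 2 × 426 = 852
    Σ(broken) = 3649 kJ
  Bonds formed (products):
    C-C: 2 × 334 = 668
    C-H: 8 × 401 = 3208
    Σ(formed) = 3876 kJ
  ΔH_B = 3649 − 3876 = −227 kJ
ΔH_A − ΔH_B = +102 kJ, so reaction B has the more negative ΔH; |ΔH_A − ΔH_B| = 102 kJ.

Reaction B, by 102 kJ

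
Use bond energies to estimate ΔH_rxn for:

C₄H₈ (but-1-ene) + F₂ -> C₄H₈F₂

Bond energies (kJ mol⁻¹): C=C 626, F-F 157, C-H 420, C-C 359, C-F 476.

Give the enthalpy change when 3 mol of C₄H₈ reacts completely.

ΔH = −1584 kJ

Bonds broken (reactants):
  C-C: 2 × 359 = 718
  C-H: 8 × 420 = 3360
  C=C: 1 × 626 = 626
  F-F: 1 × 157 = 157
  Σ(broken) = 4861 kJ
Bonds formed (products):
  C-C: 3 × 359 = 1077
  C-F: 2 × 476 = 952
  C-H: 8 × 420 = 3360
  Σ(formed) = 5389 kJ
ΔH = Σ(broken) − Σ(formed) = 4861 − 5389 = −528 kJ
For 3× the reaction as written: 3 × (−528) = −1584 kJ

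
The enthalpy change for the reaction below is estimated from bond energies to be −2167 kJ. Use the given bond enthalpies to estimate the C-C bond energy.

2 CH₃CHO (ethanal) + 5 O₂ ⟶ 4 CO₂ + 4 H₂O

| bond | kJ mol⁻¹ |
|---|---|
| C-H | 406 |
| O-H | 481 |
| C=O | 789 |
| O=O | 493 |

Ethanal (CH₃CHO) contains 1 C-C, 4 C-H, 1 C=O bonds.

D(C-C) ≈ 351 kJ/mol

Let D be the C-C bond energy.
Σ(broken) = 2×D + 8×406 + 2×789 + 5×493 = 7291 + 2D
Σ(formed) = 8×789 + 8×481 = 10160
ΔH = Σ(broken) − Σ(formed) = (7291 + 2D) − (10160) = −2869 + 2D
Setting this equal to −2167 kJ gives 2D = 702, so D = 351 kJ/mol.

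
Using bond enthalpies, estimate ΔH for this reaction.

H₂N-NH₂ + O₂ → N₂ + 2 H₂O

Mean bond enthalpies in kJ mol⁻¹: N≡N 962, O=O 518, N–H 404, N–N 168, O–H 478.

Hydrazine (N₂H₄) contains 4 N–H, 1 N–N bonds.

Bonds broken (reactants):
  N–H: 4 × 404 = 1616
  N–N: 1 × 168 = 168
  O=O: 1 × 518 = 518
  Σ(broken) = 2302 kJ
Bonds formed (products):
  N≡N: 1 × 962 = 962
  O–H: 4 × 478 = 1912
  Σ(formed) = 2874 kJ
ΔH = Σ(broken) − Σ(formed) = 2302 − 2874 = −572 kJ

ΔH ≈ −572 kJ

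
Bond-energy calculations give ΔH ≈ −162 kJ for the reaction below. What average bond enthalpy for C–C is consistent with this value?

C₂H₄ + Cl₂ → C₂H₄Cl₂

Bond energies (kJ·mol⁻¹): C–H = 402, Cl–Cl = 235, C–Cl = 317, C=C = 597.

Let D be the C–C bond energy.
Σ(broken) = 4×402 + 1×597 + 1×235 = 2440
Σ(formed) = 1×D + 2×317 + 4×402 = 2242 + D
ΔH = Σ(broken) − Σ(formed) = (2440) − (2242 + D) = +198 − D
Setting this equal to −162 kJ gives D = 360 kJ/mol.

D(C–C) ≈ 360 kJ/mol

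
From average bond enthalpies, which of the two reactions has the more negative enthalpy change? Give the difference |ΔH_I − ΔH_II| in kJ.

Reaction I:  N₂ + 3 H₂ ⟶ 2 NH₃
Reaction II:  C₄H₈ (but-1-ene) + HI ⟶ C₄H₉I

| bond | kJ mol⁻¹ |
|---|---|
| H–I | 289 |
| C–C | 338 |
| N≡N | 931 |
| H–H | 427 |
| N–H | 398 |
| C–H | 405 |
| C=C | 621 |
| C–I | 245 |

Reaction I:
  Bonds broken (reactants):
    H–H: 3 × 427 = 1281
    N≡N: 1 × 931 = 931
    Σ(broken) = 2212 kJ
  Bonds formed (products):
    N–H: 6 × 398 = 2388
    Σ(formed) = 2388 kJ
  ΔH_I = 2212 − 2388 = −176 kJ
Reaction II:
  Bonds broken (reactants):
    C–C: 2 × 338 = 676
    C–H: 8 × 405 = 3240
    C=C: 1 × 621 = 621
    H–I: 1 × 289 = 289
    Σ(broken) = 4826 kJ
  Bonds formed (products):
    C–C: 3 × 338 = 1014
    C–H: 9 × 405 = 3645
    C–I: 1 × 245 = 245
    Σ(formed) = 4904 kJ
  ΔH_II = 4826 − 4904 = −78 kJ
ΔH_I − ΔH_II = −98 kJ, so reaction I has the more negative ΔH; |ΔH_I − ΔH_II| = 98 kJ.

Reaction I, by 98 kJ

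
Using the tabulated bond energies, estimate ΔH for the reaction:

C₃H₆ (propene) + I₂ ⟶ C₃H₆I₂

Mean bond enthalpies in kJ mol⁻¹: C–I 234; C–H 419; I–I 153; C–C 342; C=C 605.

ΔH ≈ −52 kJ

Bonds broken (reactants):
  C–C: 1 × 342 = 342
  C–H: 6 × 419 = 2514
  C=C: 1 × 605 = 605
  I–I: 1 × 153 = 153
  Σ(broken) = 3614 kJ
Bonds formed (products):
  C–C: 2 × 342 = 684
  C–H: 6 × 419 = 2514
  C–I: 2 × 234 = 468
  Σ(formed) = 3666 kJ
ΔH = Σ(broken) − Σ(formed) = 3614 − 3666 = −52 kJ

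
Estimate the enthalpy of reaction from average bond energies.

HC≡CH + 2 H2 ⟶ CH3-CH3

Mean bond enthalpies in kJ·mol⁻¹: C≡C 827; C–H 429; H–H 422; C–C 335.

ΔH ≈ −380 kJ

Bonds broken (reactants):
  C≡C: 1 × 827 = 827
  C–H: 2 × 429 = 858
  H–H: 2 × 422 = 844
  Σ(broken) = 2529 kJ
Bonds formed (products):
  C–C: 1 × 335 = 335
  C–H: 6 × 429 = 2574
  Σ(formed) = 2909 kJ
ΔH = Σ(broken) − Σ(formed) = 2529 − 2909 = −380 kJ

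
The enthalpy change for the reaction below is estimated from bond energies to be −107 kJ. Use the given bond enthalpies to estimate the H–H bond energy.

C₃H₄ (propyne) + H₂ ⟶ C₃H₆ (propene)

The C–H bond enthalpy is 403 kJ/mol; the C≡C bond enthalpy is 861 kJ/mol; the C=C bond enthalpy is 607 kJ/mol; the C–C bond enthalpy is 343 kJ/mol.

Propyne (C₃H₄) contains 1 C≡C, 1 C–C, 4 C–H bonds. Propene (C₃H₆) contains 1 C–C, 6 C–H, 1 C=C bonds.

D(H–H) ≈ 445 kJ/mol

Let D be the H–H bond energy.
Σ(broken) = 1×861 + 1×343 + 4×403 + 1×D = 2816 + D
Σ(formed) = 1×343 + 6×403 + 1×607 = 3368
ΔH = Σ(broken) − Σ(formed) = (2816 + D) − (3368) = −552 + D
Setting this equal to −107 kJ gives D = 445 kJ/mol.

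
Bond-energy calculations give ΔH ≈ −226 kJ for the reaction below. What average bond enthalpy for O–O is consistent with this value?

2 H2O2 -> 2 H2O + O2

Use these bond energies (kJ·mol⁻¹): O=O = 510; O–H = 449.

D(O–O) ≈ 142 kJ/mol

Let D be the O–O bond energy.
Σ(broken) = 4×449 + 2×D = 1796 + 2D
Σ(formed) = 4×449 + 1×510 = 2306
ΔH = Σ(broken) − Σ(formed) = (1796 + 2D) − (2306) = −510 + 2D
Setting this equal to −226 kJ gives 2D = 284, so D = 142 kJ/mol.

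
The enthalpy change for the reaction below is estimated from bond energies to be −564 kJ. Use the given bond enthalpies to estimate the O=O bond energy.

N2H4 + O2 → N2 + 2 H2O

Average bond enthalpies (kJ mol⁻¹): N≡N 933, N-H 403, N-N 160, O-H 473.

Let D be the O=O bond energy.
Σ(broken) = 4×403 + 1×160 + 1×D = 1772 + D
Σ(formed) = 1×933 + 4×473 = 2825
ΔH = Σ(broken) − Σ(formed) = (1772 + D) − (2825) = −1053 + D
Setting this equal to −564 kJ gives D = 489 kJ/mol.

D(O=O) ≈ 489 kJ/mol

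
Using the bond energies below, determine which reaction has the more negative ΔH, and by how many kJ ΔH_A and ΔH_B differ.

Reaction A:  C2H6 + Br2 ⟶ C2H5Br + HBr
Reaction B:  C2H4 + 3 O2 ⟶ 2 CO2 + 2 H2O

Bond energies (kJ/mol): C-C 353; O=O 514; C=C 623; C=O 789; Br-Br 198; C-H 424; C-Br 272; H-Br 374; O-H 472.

Reaction B, by 1159 kJ

Reaction A:
  Bonds broken (reactants):
    Br-Br: 1 × 198 = 198
    C-C: 1 × 353 = 353
    C-H: 6 × 424 = 2544
    Σ(broken) = 3095 kJ
  Bonds formed (products):
    C-Br: 1 × 272 = 272
    C-C: 1 × 353 = 353
    C-H: 5 × 424 = 2120
    H-Br: 1 × 374 = 374
    Σ(formed) = 3119 kJ
  ΔH_A = 3095 − 3119 = −24 kJ
Reaction B:
  Bonds broken (reactants):
    C-H: 4 × 424 = 1696
    C=C: 1 × 623 = 623
    O=O: 3 × 514 = 1542
    Σ(broken) = 3861 kJ
  Bonds formed (products):
    C=O: 4 × 789 = 3156
    O-H: 4 × 472 = 1888
    Σ(formed) = 5044 kJ
  ΔH_B = 3861 − 5044 = −1183 kJ
ΔH_A − ΔH_B = +1159 kJ, so reaction B has the more negative ΔH; |ΔH_A − ΔH_B| = 1159 kJ.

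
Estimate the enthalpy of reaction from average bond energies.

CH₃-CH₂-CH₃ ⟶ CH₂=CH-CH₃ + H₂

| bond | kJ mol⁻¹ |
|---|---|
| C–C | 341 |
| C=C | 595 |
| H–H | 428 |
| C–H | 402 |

ΔH ≈ +122 kJ

Bonds broken (reactants):
  C–C: 2 × 341 = 682
  C–H: 8 × 402 = 3216
  Σ(broken) = 3898 kJ
Bonds formed (products):
  C–C: 1 × 341 = 341
  C–H: 6 × 402 = 2412
  C=C: 1 × 595 = 595
  H–H: 1 × 428 = 428
  Σ(formed) = 3776 kJ
ΔH = Σ(broken) − Σ(formed) = 3898 − 3776 = +122 kJ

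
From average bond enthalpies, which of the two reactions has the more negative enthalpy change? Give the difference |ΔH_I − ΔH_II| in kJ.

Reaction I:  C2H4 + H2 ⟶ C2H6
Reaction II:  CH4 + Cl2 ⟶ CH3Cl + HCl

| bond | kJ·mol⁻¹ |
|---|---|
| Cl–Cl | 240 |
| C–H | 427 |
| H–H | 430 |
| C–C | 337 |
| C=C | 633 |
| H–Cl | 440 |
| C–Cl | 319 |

Reaction I:
  Bonds broken (reactants):
    C–H: 4 × 427 = 1708
    C=C: 1 × 633 = 633
    H–H: 1 × 430 = 430
    Σ(broken) = 2771 kJ
  Bonds formed (products):
    C–C: 1 × 337 = 337
    C–H: 6 × 427 = 2562
    Σ(formed) = 2899 kJ
  ΔH_I = 2771 − 2899 = −128 kJ
Reaction II:
  Bonds broken (reactants):
    C–H: 4 × 427 = 1708
    Cl–Cl: 1 × 240 = 240
    Σ(broken) = 1948 kJ
  Bonds formed (products):
    C–Cl: 1 × 319 = 319
    C–H: 3 × 427 = 1281
    H–Cl: 1 × 440 = 440
    Σ(formed) = 2040 kJ
  ΔH_II = 1948 − 2040 = −92 kJ
ΔH_I − ΔH_II = −36 kJ, so reaction I has the more negative ΔH; |ΔH_I − ΔH_II| = 36 kJ.

Reaction I, by 36 kJ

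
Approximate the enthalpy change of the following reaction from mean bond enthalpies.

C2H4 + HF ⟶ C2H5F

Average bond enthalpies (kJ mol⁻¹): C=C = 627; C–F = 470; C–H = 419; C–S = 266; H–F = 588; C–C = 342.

ΔH ≈ −16 kJ

Bonds broken (reactants):
  C–H: 4 × 419 = 1676
  C=C: 1 × 627 = 627
  H–F: 1 × 588 = 588
  Σ(broken) = 2891 kJ
Bonds formed (products):
  C–C: 1 × 342 = 342
  C–F: 1 × 470 = 470
  C–H: 5 × 419 = 2095
  Σ(formed) = 2907 kJ
ΔH = Σ(broken) − Σ(formed) = 2891 − 2907 = −16 kJ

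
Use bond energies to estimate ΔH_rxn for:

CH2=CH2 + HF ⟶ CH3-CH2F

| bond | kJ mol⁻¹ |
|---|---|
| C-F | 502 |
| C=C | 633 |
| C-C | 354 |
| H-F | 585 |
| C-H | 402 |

Bonds broken (reactants):
  C-H: 4 × 402 = 1608
  C=C: 1 × 633 = 633
  H-F: 1 × 585 = 585
  Σ(broken) = 2826 kJ
Bonds formed (products):
  C-C: 1 × 354 = 354
  C-F: 1 × 502 = 502
  C-H: 5 × 402 = 2010
  Σ(formed) = 2866 kJ
ΔH = Σ(broken) − Σ(formed) = 2826 − 2866 = −40 kJ

ΔH ≈ −40 kJ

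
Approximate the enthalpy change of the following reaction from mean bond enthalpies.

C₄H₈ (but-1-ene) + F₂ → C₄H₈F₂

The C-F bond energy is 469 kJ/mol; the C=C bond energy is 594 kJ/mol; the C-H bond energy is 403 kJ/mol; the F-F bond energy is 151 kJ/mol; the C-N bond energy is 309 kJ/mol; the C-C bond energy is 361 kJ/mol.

Bonds broken (reactants):
  C-C: 2 × 361 = 722
  C-H: 8 × 403 = 3224
  C=C: 1 × 594 = 594
  F-F: 1 × 151 = 151
  Σ(broken) = 4691 kJ
Bonds formed (products):
  C-C: 3 × 361 = 1083
  C-F: 2 × 469 = 938
  C-H: 8 × 403 = 3224
  Σ(formed) = 5245 kJ
ΔH = Σ(broken) − Σ(formed) = 4691 − 5245 = −554 kJ

ΔH ≈ −554 kJ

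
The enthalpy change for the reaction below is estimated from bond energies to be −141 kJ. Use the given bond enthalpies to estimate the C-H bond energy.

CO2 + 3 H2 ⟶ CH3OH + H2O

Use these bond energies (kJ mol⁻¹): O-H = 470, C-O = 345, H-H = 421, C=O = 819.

D(C-H) ≈ 429 kJ/mol

Let D be the C-H bond energy.
Σ(broken) = 2×819 + 3×421 = 2901
Σ(formed) = 3×D + 1×345 + 3×470 = 1755 + 3D
ΔH = Σ(broken) − Σ(formed) = (2901) − (1755 + 3D) = +1146 − 3D
Setting this equal to −141 kJ gives 3D = 1287, so D = 429 kJ/mol.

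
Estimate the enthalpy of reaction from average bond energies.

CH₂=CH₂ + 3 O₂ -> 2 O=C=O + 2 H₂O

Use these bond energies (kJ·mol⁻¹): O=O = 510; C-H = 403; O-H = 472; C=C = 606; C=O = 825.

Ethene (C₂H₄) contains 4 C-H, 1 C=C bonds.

Bonds broken (reactants):
  C-H: 4 × 403 = 1612
  C=C: 1 × 606 = 606
  O=O: 3 × 510 = 1530
  Σ(broken) = 3748 kJ
Bonds formed (products):
  C=O: 4 × 825 = 3300
  O-H: 4 × 472 = 1888
  Σ(formed) = 5188 kJ
ΔH = Σ(broken) − Σ(formed) = 3748 − 5188 = −1440 kJ

ΔH ≈ −1440 kJ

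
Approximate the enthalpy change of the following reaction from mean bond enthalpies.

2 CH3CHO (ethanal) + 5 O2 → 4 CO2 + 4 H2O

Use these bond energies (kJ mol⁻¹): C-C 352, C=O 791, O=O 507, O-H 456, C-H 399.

ΔH ≈ −1963 kJ

Bonds broken (reactants):
  C-C: 2 × 352 = 704
  C-H: 8 × 399 = 3192
  C=O: 2 × 791 = 1582
  O=O: 5 × 507 = 2535
  Σ(broken) = 8013 kJ
Bonds formed (products):
  C=O: 8 × 791 = 6328
  O-H: 8 × 456 = 3648
  Σ(formed) = 9976 kJ
ΔH = Σ(broken) − Σ(formed) = 8013 − 9976 = −1963 kJ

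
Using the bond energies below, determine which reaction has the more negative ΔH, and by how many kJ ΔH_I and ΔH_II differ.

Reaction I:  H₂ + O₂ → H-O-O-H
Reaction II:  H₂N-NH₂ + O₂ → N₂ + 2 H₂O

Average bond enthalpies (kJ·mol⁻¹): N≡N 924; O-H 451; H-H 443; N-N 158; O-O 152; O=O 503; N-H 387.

Reaction I:
  Bonds broken (reactants):
    H-H: 1 × 443 = 443
    O=O: 1 × 503 = 503
    Σ(broken) = 946 kJ
  Bonds formed (products):
    O-H: 2 × 451 = 902
    O-O: 1 × 152 = 152
    Σ(formed) = 1054 kJ
  ΔH_I = 946 − 1054 = −108 kJ
Reaction II:
  Bonds broken (reactants):
    N-H: 4 × 387 = 1548
    N-N: 1 × 158 = 158
    O=O: 1 × 503 = 503
    Σ(broken) = 2209 kJ
  Bonds formed (products):
    N≡N: 1 × 924 = 924
    O-H: 4 × 451 = 1804
    Σ(formed) = 2728 kJ
  ΔH_II = 2209 − 2728 = −519 kJ
ΔH_I − ΔH_II = +411 kJ, so reaction II has the more negative ΔH; |ΔH_I − ΔH_II| = 411 kJ.

Reaction II, by 411 kJ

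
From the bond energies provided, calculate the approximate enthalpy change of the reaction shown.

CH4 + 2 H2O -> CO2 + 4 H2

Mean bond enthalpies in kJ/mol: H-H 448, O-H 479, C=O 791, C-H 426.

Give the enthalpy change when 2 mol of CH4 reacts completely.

Bonds broken (reactants):
  C-H: 4 × 426 = 1704
  O-H: 4 × 479 = 1916
  Σ(broken) = 3620 kJ
Bonds formed (products):
  C=O: 2 × 791 = 1582
  H-H: 4 × 448 = 1792
  Σ(formed) = 3374 kJ
ΔH = Σ(broken) − Σ(formed) = 3620 − 3374 = +246 kJ
For 2× the reaction as written: 2 × (+246) = +492 kJ

ΔH = +492 kJ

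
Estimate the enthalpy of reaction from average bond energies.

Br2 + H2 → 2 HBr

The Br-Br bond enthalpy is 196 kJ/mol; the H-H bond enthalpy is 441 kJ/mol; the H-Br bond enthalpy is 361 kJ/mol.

ΔH ≈ −85 kJ

Bonds broken (reactants):
  Br-Br: 1 × 196 = 196
  H-H: 1 × 441 = 441
  Σ(broken) = 637 kJ
Bonds formed (products):
  H-Br: 2 × 361 = 722
  Σ(formed) = 722 kJ
ΔH = Σ(broken) − Σ(formed) = 637 − 722 = −85 kJ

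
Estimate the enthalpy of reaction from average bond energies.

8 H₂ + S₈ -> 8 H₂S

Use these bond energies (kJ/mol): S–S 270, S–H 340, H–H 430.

Bonds broken (reactants):
  H–H: 8 × 430 = 3440
  S–S: 8 × 270 = 2160
  Σ(broken) = 5600 kJ
Bonds formed (products):
  S–H: 16 × 340 = 5440
  Σ(formed) = 5440 kJ
ΔH = Σ(broken) − Σ(formed) = 5600 − 5440 = +160 kJ

ΔH ≈ +160 kJ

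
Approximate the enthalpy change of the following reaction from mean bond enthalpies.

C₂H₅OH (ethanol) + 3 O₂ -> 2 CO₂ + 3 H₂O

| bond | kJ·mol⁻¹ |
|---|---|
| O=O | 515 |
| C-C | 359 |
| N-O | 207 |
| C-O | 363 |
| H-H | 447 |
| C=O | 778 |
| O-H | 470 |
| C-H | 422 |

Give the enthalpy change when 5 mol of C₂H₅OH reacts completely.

Bonds broken (reactants):
  C-C: 1 × 359 = 359
  C-H: 5 × 422 = 2110
  C-O: 1 × 363 = 363
  O-H: 1 × 470 = 470
  O=O: 3 × 515 = 1545
  Σ(broken) = 4847 kJ
Bonds formed (products):
  C=O: 4 × 778 = 3112
  O-H: 6 × 470 = 2820
  Σ(formed) = 5932 kJ
ΔH = Σ(broken) − Σ(formed) = 4847 − 5932 = −1085 kJ
For 5× the reaction as written: 5 × (−1085) = −5425 kJ

ΔH = −5425 kJ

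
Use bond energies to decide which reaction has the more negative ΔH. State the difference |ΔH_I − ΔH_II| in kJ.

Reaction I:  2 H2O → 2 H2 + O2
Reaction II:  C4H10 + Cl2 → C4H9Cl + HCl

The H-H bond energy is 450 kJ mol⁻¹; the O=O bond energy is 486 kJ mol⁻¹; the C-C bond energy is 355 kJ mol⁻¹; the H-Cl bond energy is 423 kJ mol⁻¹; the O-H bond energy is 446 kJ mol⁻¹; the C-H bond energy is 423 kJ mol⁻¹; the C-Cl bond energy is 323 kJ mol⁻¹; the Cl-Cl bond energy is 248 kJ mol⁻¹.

Reaction I:
  Bonds broken (reactants):
    O-H: 4 × 446 = 1784
    Σ(broken) = 1784 kJ
  Bonds formed (products):
    H-H: 2 × 450 = 900
    O=O: 1 × 486 = 486
    Σ(formed) = 1386 kJ
  ΔH_I = 1784 − 1386 = +398 kJ
Reaction II:
  Bonds broken (reactants):
    C-C: 3 × 355 = 1065
    C-H: 10 × 423 = 4230
    Cl-Cl: 1 × 248 = 248
    Σ(broken) = 5543 kJ
  Bonds formed (products):
    C-C: 3 × 355 = 1065
    C-Cl: 1 × 323 = 323
    C-H: 9 × 423 = 3807
    H-Cl: 1 × 423 = 423
    Σ(formed) = 5618 kJ
  ΔH_II = 5543 − 5618 = −75 kJ
ΔH_I − ΔH_II = +473 kJ, so reaction II has the more negative ΔH; |ΔH_I − ΔH_II| = 473 kJ.

Reaction II, by 473 kJ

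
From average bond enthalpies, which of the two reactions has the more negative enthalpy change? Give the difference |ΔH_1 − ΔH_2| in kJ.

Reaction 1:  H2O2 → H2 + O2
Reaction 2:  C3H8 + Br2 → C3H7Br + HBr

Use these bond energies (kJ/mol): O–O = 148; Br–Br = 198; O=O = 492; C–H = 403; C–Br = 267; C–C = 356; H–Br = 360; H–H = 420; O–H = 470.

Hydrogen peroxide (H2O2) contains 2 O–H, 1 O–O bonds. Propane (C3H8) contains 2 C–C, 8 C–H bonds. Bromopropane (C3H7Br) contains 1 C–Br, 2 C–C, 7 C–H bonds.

Reaction 1:
  Bonds broken (reactants):
    O–H: 2 × 470 = 940
    O–O: 1 × 148 = 148
    Σ(broken) = 1088 kJ
  Bonds formed (products):
    H–H: 1 × 420 = 420
    O=O: 1 × 492 = 492
    Σ(formed) = 912 kJ
  ΔH_1 = 1088 − 912 = +176 kJ
Reaction 2:
  Bonds broken (reactants):
    Br–Br: 1 × 198 = 198
    C–C: 2 × 356 = 712
    C–H: 8 × 403 = 3224
    Σ(broken) = 4134 kJ
  Bonds formed (products):
    C–Br: 1 × 267 = 267
    C–C: 2 × 356 = 712
    C–H: 7 × 403 = 2821
    H–Br: 1 × 360 = 360
    Σ(formed) = 4160 kJ
  ΔH_2 = 4134 − 4160 = −26 kJ
ΔH_1 − ΔH_2 = +202 kJ, so reaction 2 has the more negative ΔH; |ΔH_1 − ΔH_2| = 202 kJ.

Reaction 2, by 202 kJ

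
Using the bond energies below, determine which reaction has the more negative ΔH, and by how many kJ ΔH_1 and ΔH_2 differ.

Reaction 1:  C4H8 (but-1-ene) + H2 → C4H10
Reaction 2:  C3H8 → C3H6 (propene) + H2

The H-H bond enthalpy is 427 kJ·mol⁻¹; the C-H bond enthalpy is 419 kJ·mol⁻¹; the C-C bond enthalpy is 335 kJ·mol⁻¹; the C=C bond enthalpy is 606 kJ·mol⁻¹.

Reaction 1, by 280 kJ

Reaction 1:
  Bonds broken (reactants):
    C-C: 2 × 335 = 670
    C-H: 8 × 419 = 3352
    C=C: 1 × 606 = 606
    H-H: 1 × 427 = 427
    Σ(broken) = 5055 kJ
  Bonds formed (products):
    C-C: 3 × 335 = 1005
    C-H: 10 × 419 = 4190
    Σ(formed) = 5195 kJ
  ΔH_1 = 5055 − 5195 = −140 kJ
Reaction 2:
  Bonds broken (reactants):
    C-C: 2 × 335 = 670
    C-H: 8 × 419 = 3352
    Σ(broken) = 4022 kJ
  Bonds formed (products):
    C-C: 1 × 335 = 335
    C-H: 6 × 419 = 2514
    C=C: 1 × 606 = 606
    H-H: 1 × 427 = 427
    Σ(formed) = 3882 kJ
  ΔH_2 = 4022 − 3882 = +140 kJ
ΔH_1 − ΔH_2 = −280 kJ, so reaction 1 has the more negative ΔH; |ΔH_1 − ΔH_2| = 280 kJ.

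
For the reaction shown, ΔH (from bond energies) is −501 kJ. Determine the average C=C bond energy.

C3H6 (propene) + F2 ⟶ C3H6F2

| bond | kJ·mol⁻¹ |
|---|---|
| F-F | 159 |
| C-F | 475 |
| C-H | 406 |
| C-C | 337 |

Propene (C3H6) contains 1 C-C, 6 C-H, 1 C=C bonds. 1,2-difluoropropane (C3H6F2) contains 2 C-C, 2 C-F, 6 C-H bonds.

Let D be the C=C bond energy.
Σ(broken) = 1×337 + 6×406 + 1×D + 1×159 = 2932 + D
Σ(formed) = 2×337 + 2×475 + 6×406 = 4060
ΔH = Σ(broken) − Σ(formed) = (2932 + D) − (4060) = −1128 + D
Setting this equal to −501 kJ gives D = 627 kJ/mol.

D(C=C) ≈ 627 kJ/mol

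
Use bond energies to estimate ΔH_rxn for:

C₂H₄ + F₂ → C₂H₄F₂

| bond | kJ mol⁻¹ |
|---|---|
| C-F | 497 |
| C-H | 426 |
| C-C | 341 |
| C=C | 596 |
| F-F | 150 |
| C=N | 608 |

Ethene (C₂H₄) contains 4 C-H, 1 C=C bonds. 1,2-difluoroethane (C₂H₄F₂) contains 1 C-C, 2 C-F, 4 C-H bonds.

Bonds broken (reactants):
  C-H: 4 × 426 = 1704
  C=C: 1 × 596 = 596
  F-F: 1 × 150 = 150
  Σ(broken) = 2450 kJ
Bonds formed (products):
  C-C: 1 × 341 = 341
  C-F: 2 × 497 = 994
  C-H: 4 × 426 = 1704
  Σ(formed) = 3039 kJ
ΔH = Σ(broken) − Σ(formed) = 2450 − 3039 = −589 kJ

ΔH ≈ −589 kJ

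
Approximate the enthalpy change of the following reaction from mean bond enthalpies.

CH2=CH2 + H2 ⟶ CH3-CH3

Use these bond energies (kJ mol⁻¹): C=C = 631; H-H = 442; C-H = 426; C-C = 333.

Bonds broken (reactants):
  C-H: 4 × 426 = 1704
  C=C: 1 × 631 = 631
  H-H: 1 × 442 = 442
  Σ(broken) = 2777 kJ
Bonds formed (products):
  C-C: 1 × 333 = 333
  C-H: 6 × 426 = 2556
  Σ(formed) = 2889 kJ
ΔH = Σ(broken) − Σ(formed) = 2777 − 2889 = −112 kJ

ΔH ≈ −112 kJ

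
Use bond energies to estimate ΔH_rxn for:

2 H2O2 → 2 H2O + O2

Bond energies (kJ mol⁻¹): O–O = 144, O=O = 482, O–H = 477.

Bonds broken (reactants):
  O–H: 4 × 477 = 1908
  O–O: 2 × 144 = 288
  Σ(broken) = 2196 kJ
Bonds formed (products):
  O–H: 4 × 477 = 1908
  O=O: 1 × 482 = 482
  Σ(formed) = 2390 kJ
ΔH = Σ(broken) − Σ(formed) = 2196 − 2390 = −194 kJ

ΔH ≈ −194 kJ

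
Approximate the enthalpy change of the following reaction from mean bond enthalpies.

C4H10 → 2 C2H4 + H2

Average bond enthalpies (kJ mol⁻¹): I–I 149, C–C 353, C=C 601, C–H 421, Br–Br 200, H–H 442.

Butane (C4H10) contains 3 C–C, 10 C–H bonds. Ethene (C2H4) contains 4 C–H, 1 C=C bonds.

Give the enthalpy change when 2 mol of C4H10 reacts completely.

ΔH = +514 kJ

Bonds broken (reactants):
  C–C: 3 × 353 = 1059
  C–H: 10 × 421 = 4210
  Σ(broken) = 5269 kJ
Bonds formed (products):
  C–H: 8 × 421 = 3368
  C=C: 2 × 601 = 1202
  H–H: 1 × 442 = 442
  Σ(formed) = 5012 kJ
ΔH = Σ(broken) − Σ(formed) = 5269 − 5012 = +257 kJ
For 2× the reaction as written: 2 × (+257) = +514 kJ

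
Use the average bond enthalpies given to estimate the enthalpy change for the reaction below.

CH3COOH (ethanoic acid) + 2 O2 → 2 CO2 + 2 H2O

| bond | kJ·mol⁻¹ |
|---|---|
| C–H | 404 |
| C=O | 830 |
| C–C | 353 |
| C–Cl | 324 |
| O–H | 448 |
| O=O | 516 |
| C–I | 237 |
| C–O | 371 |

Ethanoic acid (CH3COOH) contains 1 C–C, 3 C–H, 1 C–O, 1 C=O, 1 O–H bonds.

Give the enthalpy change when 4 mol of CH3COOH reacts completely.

Bonds broken (reactants):
  C–C: 1 × 353 = 353
  C–H: 3 × 404 = 1212
  C–O: 1 × 371 = 371
  C=O: 1 × 830 = 830
  O–H: 1 × 448 = 448
  O=O: 2 × 516 = 1032
  Σ(broken) = 4246 kJ
Bonds formed (products):
  C=O: 4 × 830 = 3320
  O–H: 4 × 448 = 1792
  Σ(formed) = 5112 kJ
ΔH = Σ(broken) − Σ(formed) = 4246 − 5112 = −866 kJ
For 4× the reaction as written: 4 × (−866) = −3464 kJ

ΔH = −3464 kJ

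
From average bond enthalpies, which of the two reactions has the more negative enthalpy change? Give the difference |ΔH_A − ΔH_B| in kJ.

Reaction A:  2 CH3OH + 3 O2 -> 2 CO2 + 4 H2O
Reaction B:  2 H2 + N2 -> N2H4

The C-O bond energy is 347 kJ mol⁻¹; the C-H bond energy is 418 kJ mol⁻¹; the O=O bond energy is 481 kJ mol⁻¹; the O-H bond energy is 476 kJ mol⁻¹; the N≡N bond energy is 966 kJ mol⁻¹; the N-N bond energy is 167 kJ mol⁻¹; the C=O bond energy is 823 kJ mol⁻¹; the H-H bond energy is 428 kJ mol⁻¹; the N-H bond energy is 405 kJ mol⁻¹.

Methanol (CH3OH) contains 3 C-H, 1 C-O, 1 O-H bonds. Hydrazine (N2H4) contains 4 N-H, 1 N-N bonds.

Reaction A:
  Bonds broken (reactants):
    C-H: 6 × 418 = 2508
    C-O: 2 × 347 = 694
    O-H: 2 × 476 = 952
    O=O: 3 × 481 = 1443
    Σ(broken) = 5597 kJ
  Bonds formed (products):
    C=O: 4 × 823 = 3292
    O-H: 8 × 476 = 3808
    Σ(formed) = 7100 kJ
  ΔH_A = 5597 − 7100 = −1503 kJ
Reaction B:
  Bonds broken (reactants):
    H-H: 2 × 428 = 856
    N≡N: 1 × 966 = 966
    Σ(broken) = 1822 kJ
  Bonds formed (products):
    N-H: 4 × 405 = 1620
    N-N: 1 × 167 = 167
    Σ(formed) = 1787 kJ
  ΔH_B = 1822 − 1787 = +35 kJ
ΔH_A − ΔH_B = −1538 kJ, so reaction A has the more negative ΔH; |ΔH_A − ΔH_B| = 1538 kJ.

Reaction A, by 1538 kJ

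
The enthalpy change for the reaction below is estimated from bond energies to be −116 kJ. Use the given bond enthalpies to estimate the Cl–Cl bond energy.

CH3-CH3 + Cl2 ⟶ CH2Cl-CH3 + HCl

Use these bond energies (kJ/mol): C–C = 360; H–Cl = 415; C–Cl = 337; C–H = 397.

Let D be the Cl–Cl bond energy.
Σ(broken) = 1×360 + 6×397 + 1×D = 2742 + D
Σ(formed) = 1×360 + 1×337 + 5×397 + 1×415 = 3097
ΔH = Σ(broken) − Σ(formed) = (2742 + D) − (3097) = −355 + D
Setting this equal to −116 kJ gives D = 239 kJ/mol.

D(Cl–Cl) ≈ 239 kJ/mol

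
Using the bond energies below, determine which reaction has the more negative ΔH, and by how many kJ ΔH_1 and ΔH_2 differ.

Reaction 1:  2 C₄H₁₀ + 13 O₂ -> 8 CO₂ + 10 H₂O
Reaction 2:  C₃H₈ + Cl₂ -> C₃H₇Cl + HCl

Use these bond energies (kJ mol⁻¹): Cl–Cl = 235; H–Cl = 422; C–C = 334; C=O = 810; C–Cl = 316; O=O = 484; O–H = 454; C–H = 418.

Reaction 1:
  Bonds broken (reactants):
    C–C: 6 × 334 = 2004
    C–H: 20 × 418 = 8360
    O=O: 13 × 484 = 6292
    Σ(broken) = 16656 kJ
  Bonds formed (products):
    C=O: 16 × 810 = 12960
    O–H: 20 × 454 = 9080
    Σ(formed) = 22040 kJ
  ΔH_1 = 16656 − 22040 = −5384 kJ
Reaction 2:
  Bonds broken (reactants):
    C–C: 2 × 334 = 668
    C–H: 8 × 418 = 3344
    Cl–Cl: 1 × 235 = 235
    Σ(broken) = 4247 kJ
  Bonds formed (products):
    C–C: 2 × 334 = 668
    C–Cl: 1 × 316 = 316
    C–H: 7 × 418 = 2926
    H–Cl: 1 × 422 = 422
    Σ(formed) = 4332 kJ
  ΔH_2 = 4247 − 4332 = −85 kJ
ΔH_1 − ΔH_2 = −5299 kJ, so reaction 1 has the more negative ΔH; |ΔH_1 − ΔH_2| = 5299 kJ.

Reaction 1, by 5299 kJ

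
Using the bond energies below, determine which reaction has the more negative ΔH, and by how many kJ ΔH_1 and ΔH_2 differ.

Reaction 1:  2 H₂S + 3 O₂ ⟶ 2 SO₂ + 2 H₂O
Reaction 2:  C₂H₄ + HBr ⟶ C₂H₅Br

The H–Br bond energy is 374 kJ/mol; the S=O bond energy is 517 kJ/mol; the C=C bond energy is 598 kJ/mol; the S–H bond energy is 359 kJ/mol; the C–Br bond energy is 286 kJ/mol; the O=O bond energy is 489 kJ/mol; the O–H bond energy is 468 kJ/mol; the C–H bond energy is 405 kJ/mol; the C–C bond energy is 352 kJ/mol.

Reaction 1, by 966 kJ

Reaction 1:
  Bonds broken (reactants):
    O=O: 3 × 489 = 1467
    S–H: 4 × 359 = 1436
    Σ(broken) = 2903 kJ
  Bonds formed (products):
    O–H: 4 × 468 = 1872
    S=O: 4 × 517 = 2068
    Σ(formed) = 3940 kJ
  ΔH_1 = 2903 − 3940 = −1037 kJ
Reaction 2:
  Bonds broken (reactants):
    C–H: 4 × 405 = 1620
    C=C: 1 × 598 = 598
    H–Br: 1 × 374 = 374
    Σ(broken) = 2592 kJ
  Bonds formed (products):
    C–Br: 1 × 286 = 286
    C–C: 1 × 352 = 352
    C–H: 5 × 405 = 2025
    Σ(formed) = 2663 kJ
  ΔH_2 = 2592 − 2663 = −71 kJ
ΔH_1 − ΔH_2 = −966 kJ, so reaction 1 has the more negative ΔH; |ΔH_1 − ΔH_2| = 966 kJ.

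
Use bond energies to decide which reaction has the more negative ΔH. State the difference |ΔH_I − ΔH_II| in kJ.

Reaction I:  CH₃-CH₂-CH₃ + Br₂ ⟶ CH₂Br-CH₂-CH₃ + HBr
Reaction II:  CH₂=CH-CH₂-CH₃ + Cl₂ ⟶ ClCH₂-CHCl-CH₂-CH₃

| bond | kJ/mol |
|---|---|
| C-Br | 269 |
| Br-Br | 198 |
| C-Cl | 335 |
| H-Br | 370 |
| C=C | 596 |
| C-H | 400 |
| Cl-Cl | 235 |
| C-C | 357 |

Reaction I:
  Bonds broken (reactants):
    Br-Br: 1 × 198 = 198
    C-C: 2 × 357 = 714
    C-H: 8 × 400 = 3200
    Σ(broken) = 4112 kJ
  Bonds formed (products):
    C-Br: 1 × 269 = 269
    C-C: 2 × 357 = 714
    C-H: 7 × 400 = 2800
    H-Br: 1 × 370 = 370
    Σ(formed) = 4153 kJ
  ΔH_I = 4112 − 4153 = −41 kJ
Reaction II:
  Bonds broken (reactants):
    C-C: 2 × 357 = 714
    C-H: 8 × 400 = 3200
    C=C: 1 × 596 = 596
    Cl-Cl: 1 × 235 = 235
    Σ(broken) = 4745 kJ
  Bonds formed (products):
    C-C: 3 × 357 = 1071
    C-Cl: 2 × 335 = 670
    C-H: 8 × 400 = 3200
    Σ(formed) = 4941 kJ
  ΔH_II = 4745 − 4941 = −196 kJ
ΔH_I − ΔH_II = +155 kJ, so reaction II has the more negative ΔH; |ΔH_I − ΔH_II| = 155 kJ.

Reaction II, by 155 kJ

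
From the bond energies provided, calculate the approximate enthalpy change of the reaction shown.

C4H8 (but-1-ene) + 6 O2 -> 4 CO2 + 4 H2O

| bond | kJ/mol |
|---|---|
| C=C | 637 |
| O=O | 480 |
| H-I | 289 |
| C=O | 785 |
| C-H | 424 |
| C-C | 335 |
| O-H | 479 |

Bonds broken (reactants):
  C-C: 2 × 335 = 670
  C-H: 8 × 424 = 3392
  C=C: 1 × 637 = 637
  O=O: 6 × 480 = 2880
  Σ(broken) = 7579 kJ
Bonds formed (products):
  C=O: 8 × 785 = 6280
  O-H: 8 × 479 = 3832
  Σ(formed) = 10112 kJ
ΔH = Σ(broken) − Σ(formed) = 7579 − 10112 = −2533 kJ

ΔH ≈ −2533 kJ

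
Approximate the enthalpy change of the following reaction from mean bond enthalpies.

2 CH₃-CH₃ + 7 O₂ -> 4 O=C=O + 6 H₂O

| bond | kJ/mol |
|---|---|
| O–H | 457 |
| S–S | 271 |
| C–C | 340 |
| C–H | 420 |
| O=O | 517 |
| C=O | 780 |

Bonds broken (reactants):
  C–C: 2 × 340 = 680
  C–H: 12 × 420 = 5040
  O=O: 7 × 517 = 3619
  Σ(broken) = 9339 kJ
Bonds formed (products):
  C=O: 8 × 780 = 6240
  O–H: 12 × 457 = 5484
  Σ(formed) = 11724 kJ
ΔH = Σ(broken) − Σ(formed) = 9339 − 11724 = −2385 kJ

ΔH ≈ −2385 kJ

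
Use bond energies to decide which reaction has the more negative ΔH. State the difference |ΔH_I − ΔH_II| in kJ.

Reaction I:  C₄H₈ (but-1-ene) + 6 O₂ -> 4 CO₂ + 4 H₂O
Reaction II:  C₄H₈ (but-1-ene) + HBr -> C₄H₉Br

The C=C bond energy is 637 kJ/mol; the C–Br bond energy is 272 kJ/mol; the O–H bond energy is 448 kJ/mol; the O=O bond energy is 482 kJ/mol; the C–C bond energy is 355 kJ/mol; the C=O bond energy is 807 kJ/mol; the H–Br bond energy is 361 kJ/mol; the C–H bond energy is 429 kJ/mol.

Reaction I, by 2311 kJ

Reaction I:
  Bonds broken (reactants):
    C–C: 2 × 355 = 710
    C–H: 8 × 429 = 3432
    C=C: 1 × 637 = 637
    O=O: 6 × 482 = 2892
    Σ(broken) = 7671 kJ
  Bonds formed (products):
    C=O: 8 × 807 = 6456
    O–H: 8 × 448 = 3584
    Σ(formed) = 10040 kJ
  ΔH_I = 7671 − 10040 = −2369 kJ
Reaction II:
  Bonds broken (reactants):
    C–C: 2 × 355 = 710
    C–H: 8 × 429 = 3432
    C=C: 1 × 637 = 637
    H–Br: 1 × 361 = 361
    Σ(broken) = 5140 kJ
  Bonds formed (products):
    C–Br: 1 × 272 = 272
    C–C: 3 × 355 = 1065
    C–H: 9 × 429 = 3861
    Σ(formed) = 5198 kJ
  ΔH_II = 5140 − 5198 = −58 kJ
ΔH_I − ΔH_II = −2311 kJ, so reaction I has the more negative ΔH; |ΔH_I − ΔH_II| = 2311 kJ.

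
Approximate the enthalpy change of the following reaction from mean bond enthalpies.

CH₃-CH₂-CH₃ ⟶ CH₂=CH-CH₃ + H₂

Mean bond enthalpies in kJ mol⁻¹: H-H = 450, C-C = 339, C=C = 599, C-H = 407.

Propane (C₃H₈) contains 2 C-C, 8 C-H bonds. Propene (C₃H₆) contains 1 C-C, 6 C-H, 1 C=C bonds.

ΔH ≈ +104 kJ

Bonds broken (reactants):
  C-C: 2 × 339 = 678
  C-H: 8 × 407 = 3256
  Σ(broken) = 3934 kJ
Bonds formed (products):
  C-C: 1 × 339 = 339
  C-H: 6 × 407 = 2442
  C=C: 1 × 599 = 599
  H-H: 1 × 450 = 450
  Σ(formed) = 3830 kJ
ΔH = Σ(broken) − Σ(formed) = 3934 − 3830 = +104 kJ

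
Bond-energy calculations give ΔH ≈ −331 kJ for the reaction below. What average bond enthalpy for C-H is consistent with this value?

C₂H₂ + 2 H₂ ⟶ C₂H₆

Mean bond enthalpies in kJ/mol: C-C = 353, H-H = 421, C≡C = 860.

D(C-H) ≈ 420 kJ/mol

Let D be the C-H bond energy.
Σ(broken) = 1×860 + 2×D + 2×421 = 1702 + 2D
Σ(formed) = 1×353 + 6×D = 353 + 6D
ΔH = Σ(broken) − Σ(formed) = (1702 + 2D) − (353 + 6D) = +1349 − 4D
Setting this equal to −331 kJ gives 4D = 1680, so D = 420 kJ/mol.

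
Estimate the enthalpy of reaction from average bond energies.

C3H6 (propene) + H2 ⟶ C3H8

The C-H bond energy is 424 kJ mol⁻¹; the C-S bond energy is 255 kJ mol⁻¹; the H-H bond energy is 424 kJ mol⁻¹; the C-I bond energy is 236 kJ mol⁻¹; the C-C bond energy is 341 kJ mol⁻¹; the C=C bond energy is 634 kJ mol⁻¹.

ΔH ≈ −131 kJ

Bonds broken (reactants):
  C-C: 1 × 341 = 341
  C-H: 6 × 424 = 2544
  C=C: 1 × 634 = 634
  H-H: 1 × 424 = 424
  Σ(broken) = 3943 kJ
Bonds formed (products):
  C-C: 2 × 341 = 682
  C-H: 8 × 424 = 3392
  Σ(formed) = 4074 kJ
ΔH = Σ(broken) − Σ(formed) = 3943 − 4074 = −131 kJ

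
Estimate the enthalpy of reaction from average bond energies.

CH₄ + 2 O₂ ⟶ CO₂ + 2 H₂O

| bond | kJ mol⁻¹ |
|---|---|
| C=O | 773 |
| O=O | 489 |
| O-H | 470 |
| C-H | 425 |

ΔH ≈ −748 kJ

Bonds broken (reactants):
  C-H: 4 × 425 = 1700
  O=O: 2 × 489 = 978
  Σ(broken) = 2678 kJ
Bonds formed (products):
  C=O: 2 × 773 = 1546
  O-H: 4 × 470 = 1880
  Σ(formed) = 3426 kJ
ΔH = Σ(broken) − Σ(formed) = 2678 − 3426 = −748 kJ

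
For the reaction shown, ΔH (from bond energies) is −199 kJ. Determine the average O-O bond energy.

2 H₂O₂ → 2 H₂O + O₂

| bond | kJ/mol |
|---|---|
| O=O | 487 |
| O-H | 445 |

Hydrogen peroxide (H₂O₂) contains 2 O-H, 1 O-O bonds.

D(O-O) ≈ 144 kJ/mol

Let D be the O-O bond energy.
Σ(broken) = 4×445 + 2×D = 1780 + 2D
Σ(formed) = 4×445 + 1×487 = 2267
ΔH = Σ(broken) − Σ(formed) = (1780 + 2D) − (2267) = −487 + 2D
Setting this equal to −199 kJ gives 2D = 288, so D = 144 kJ/mol.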